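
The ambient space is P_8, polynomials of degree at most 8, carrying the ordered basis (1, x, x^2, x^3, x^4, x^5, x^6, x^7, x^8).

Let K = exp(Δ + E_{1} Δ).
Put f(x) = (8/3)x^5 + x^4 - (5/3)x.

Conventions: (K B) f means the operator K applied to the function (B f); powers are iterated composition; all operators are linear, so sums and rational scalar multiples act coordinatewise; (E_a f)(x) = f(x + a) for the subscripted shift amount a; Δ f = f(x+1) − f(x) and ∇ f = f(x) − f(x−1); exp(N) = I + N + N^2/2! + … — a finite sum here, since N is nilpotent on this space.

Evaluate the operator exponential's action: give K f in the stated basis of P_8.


order-1 term: (80/3)x^4 + (344/3)x^3 + (712/3)x^2 + (736/3)x + 98
order-2 term: (320/3)x^3 + 664x^2 + (4768/3)x + 1392
order-3 term: (640/3)x^2 + 1312x + 6688/3
order-4 term: (640/3)x + 2608/3
order-5 term: 256/3
the series for exp(Δ + E_{1} Δ) f terminates at order 5
exp(Δ + E_{1} Δ) f = (8/3)x^5 + (83/3)x^4 + (664/3)x^3 + (3344/3)x^2 + (10075/3)x + 4674

the result is g(x) = (8/3)x^5 + (83/3)x^4 + (664/3)x^3 + (3344/3)x^2 + (10075/3)x + 4674


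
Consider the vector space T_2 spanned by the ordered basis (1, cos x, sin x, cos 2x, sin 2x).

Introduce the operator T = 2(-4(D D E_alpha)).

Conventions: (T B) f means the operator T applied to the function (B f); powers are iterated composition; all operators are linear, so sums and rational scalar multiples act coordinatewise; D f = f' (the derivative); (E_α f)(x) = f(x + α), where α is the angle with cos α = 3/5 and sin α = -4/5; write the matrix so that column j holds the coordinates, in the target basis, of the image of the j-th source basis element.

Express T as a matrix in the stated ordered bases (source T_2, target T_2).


image of 1: 0
image of cos x: (24/5)cos x + (32/5)sin x
image of sin x: -(32/5)cos x + (24/5)sin x
image of cos 2x: -(224/25)cos 2x + (768/25)sin 2x
image of sin 2x: -(768/25)cos 2x - (224/25)sin 2x
each image's coordinates form column j of the matrix

the matrix is [[0, 0, 0, 0, 0]; [0, 24/5, -32/5, 0, 0]; [0, 32/5, 24/5, 0, 0]; [0, 0, 0, -224/25, -768/25]; [0, 0, 0, 768/25, -224/25]] (rows listed top to bottom)


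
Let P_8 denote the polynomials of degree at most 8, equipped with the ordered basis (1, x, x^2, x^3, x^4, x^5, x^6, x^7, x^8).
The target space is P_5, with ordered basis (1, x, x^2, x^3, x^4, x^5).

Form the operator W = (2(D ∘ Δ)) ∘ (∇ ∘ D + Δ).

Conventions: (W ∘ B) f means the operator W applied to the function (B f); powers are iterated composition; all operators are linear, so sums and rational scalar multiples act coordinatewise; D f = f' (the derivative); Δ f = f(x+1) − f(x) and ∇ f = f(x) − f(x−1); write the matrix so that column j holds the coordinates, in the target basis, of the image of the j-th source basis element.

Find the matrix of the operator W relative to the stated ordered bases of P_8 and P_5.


the matrix is [[0, 0, 0, 12, 96, 140, 480, 868, 2240]; [0, 0, 0, 0, 48, 480, 840, 3360, 6944]; [0, 0, 0, 0, 0, 120, 1440, 2940, 13440]; [0, 0, 0, 0, 0, 0, 240, 3360, 7840]; [0, 0, 0, 0, 0, 0, 0, 420, 6720]; [0, 0, 0, 0, 0, 0, 0, 0, 672]] (rows listed top to bottom)

image of 1: 0
image of x: 0
image of x^2: 0
image of x^3: 12
image of x^4: 48x + 96
image of x^5: 120x^2 + 480x + 140
image of x^6: 240x^3 + 1440x^2 + 840x + 480
image of x^7: 420x^4 + 3360x^3 + 2940x^2 + 3360x + 868
image of x^8: 672x^5 + 6720x^4 + 7840x^3 + 13440x^2 + 6944x + 2240
each image's coordinates form column j of the matrix


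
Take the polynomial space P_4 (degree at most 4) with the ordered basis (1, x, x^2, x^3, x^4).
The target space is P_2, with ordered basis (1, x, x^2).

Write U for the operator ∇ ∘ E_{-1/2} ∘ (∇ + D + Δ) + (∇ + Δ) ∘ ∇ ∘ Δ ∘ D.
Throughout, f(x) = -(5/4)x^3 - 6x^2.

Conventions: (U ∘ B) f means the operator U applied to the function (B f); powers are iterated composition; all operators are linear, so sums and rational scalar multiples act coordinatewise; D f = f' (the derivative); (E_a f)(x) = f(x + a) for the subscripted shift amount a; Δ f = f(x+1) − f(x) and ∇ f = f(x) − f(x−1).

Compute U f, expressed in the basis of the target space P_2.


∇ f = -(15/4)x^2 - (33/4)x + 19/4
D f = -(15/4)x^2 - 12x
Δ f = -(15/4)x^2 - (63/4)x - 29/4
(∇ + D + Δ) f = -(45/4)x^2 - 36x - 5/2
E_{-1/2} (∇ + D + Δ) f = -(45/4)x^2 - (99/4)x + 203/16
∇ E_{-1/2} (∇ + D + Δ) f = -(45/2)x - 27/2
D f = -(15/4)x^2 - 12x
Δ D f = -(15/2)x - 63/4
∇ Δ D f = -15/2
∇ (∇ ∘ Δ ∘ D) f = 0
Δ (∇ ∘ Δ ∘ D) f = 0
(∇ + Δ) (∇ ∘ Δ ∘ D) f = 0
(∇ ∘ E_{-1/2} ∘ (∇ + D + Δ) + (∇ + Δ) ∘ ∇ ∘ Δ ∘ D) f = -(45/2)x - 27/2

the image equals g(x) = -(45/2)x - 27/2


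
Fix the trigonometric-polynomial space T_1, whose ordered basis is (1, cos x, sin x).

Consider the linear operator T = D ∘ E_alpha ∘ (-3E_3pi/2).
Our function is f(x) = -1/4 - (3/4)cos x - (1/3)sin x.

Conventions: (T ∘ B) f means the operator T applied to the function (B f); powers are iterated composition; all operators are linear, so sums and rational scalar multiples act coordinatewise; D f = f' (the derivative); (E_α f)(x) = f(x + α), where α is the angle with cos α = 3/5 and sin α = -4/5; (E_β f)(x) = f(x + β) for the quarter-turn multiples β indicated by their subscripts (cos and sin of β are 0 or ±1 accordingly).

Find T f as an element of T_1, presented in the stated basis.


g(x) = (11/20)cos x + (12/5)sin x

E_3pi/2 f = -1/4 + (1/3)cos x - (3/4)sin x
(-3E_3pi/2) f = 3/4 - cos x + (9/4)sin x
E_alpha (-3E_3pi/2) f = 3/4 - (12/5)cos x + (11/20)sin x
D E_alpha (-3E_3pi/2) f = (11/20)cos x + (12/5)sin x


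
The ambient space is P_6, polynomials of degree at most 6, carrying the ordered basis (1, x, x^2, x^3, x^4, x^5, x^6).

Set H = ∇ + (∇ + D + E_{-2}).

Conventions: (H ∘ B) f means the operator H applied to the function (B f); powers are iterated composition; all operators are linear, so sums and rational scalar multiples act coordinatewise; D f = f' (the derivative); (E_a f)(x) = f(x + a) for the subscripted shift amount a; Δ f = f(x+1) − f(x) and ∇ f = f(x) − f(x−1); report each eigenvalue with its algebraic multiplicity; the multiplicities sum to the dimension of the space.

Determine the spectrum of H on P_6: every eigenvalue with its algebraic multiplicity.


image of 1: 1
image of x: x + 1
image of x^2: x^2 + 2x + 2
image of x^3: x^3 + 3x^2 + 6x - 6
image of x^4: x^4 + 4x^3 + 12x^2 - 24x + 14
image of x^5: x^5 + 5x^4 + 20x^3 - 60x^2 + 70x - 30
image of x^6: x^6 + 6x^5 + 30x^4 - 120x^3 + 210x^2 - 180x + 62
the matrix is upper triangular; its diagonal is (1, 1, 1, 1, 1, 1, 1)
for a triangular matrix the eigenvalues are the diagonal entries, with algebraic multiplicity their repetition count

λ = 1 (multiplicity 7)


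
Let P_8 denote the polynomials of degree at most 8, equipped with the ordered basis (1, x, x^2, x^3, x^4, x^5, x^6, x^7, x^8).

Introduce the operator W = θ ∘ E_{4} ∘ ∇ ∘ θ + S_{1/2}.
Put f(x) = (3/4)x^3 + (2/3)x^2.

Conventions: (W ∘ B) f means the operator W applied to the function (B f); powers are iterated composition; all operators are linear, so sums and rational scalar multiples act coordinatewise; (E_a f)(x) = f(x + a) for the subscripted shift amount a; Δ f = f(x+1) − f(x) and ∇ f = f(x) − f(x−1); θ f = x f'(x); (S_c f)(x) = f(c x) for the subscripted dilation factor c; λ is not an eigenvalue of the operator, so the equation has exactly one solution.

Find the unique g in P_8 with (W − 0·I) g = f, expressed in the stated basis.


g(x) = 6x^3 - (1288/3)x^2 + (8036/3)x

write g with unknown coordinates in the stated basis and equate coefficients in (W − 0·I) g = f
solving from the highest basis element down gives g = 6x^3 - (1288/3)x^2 + (8036/3)x
check: W g = (3/4)x^3 + (2/3)x^2
so W g − 0·g = (3/4)x^3 + (2/3)x^2 = f ✓


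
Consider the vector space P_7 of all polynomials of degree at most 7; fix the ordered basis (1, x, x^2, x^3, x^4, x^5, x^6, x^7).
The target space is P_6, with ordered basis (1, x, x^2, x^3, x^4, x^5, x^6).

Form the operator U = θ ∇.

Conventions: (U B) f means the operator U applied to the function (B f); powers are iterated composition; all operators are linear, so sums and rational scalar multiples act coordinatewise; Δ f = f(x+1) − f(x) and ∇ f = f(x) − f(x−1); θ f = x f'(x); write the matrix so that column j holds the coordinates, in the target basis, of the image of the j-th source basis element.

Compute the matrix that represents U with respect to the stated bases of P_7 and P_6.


the matrix is [[0, 0, 0, 0, 0, 0, 0, 0]; [0, 0, 2, -3, 4, -5, 6, -7]; [0, 0, 0, 6, -12, 20, -30, 42]; [0, 0, 0, 0, 12, -30, 60, -105]; [0, 0, 0, 0, 0, 20, -60, 140]; [0, 0, 0, 0, 0, 0, 30, -105]; [0, 0, 0, 0, 0, 0, 0, 42]] (rows listed top to bottom)

image of 1: 0
image of x: 0
image of x^2: 2x
image of x^3: 6x^2 - 3x
image of x^4: 12x^3 - 12x^2 + 4x
image of x^5: 20x^4 - 30x^3 + 20x^2 - 5x
image of x^6: 30x^5 - 60x^4 + 60x^3 - 30x^2 + 6x
image of x^7: 42x^6 - 105x^5 + 140x^4 - 105x^3 + 42x^2 - 7x
each image's coordinates form column j of the matrix


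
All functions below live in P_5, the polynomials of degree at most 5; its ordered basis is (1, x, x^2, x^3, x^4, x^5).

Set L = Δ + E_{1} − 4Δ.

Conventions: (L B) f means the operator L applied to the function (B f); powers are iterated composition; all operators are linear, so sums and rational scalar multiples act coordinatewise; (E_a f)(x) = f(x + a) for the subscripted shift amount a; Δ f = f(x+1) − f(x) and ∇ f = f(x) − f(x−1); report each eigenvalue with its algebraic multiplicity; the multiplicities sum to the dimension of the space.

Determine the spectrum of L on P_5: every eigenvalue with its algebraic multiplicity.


image of 1: 1
image of x: x - 2
image of x^2: x^2 - 4x - 2
image of x^3: x^3 - 6x^2 - 6x - 2
image of x^4: x^4 - 8x^3 - 12x^2 - 8x - 2
image of x^5: x^5 - 10x^4 - 20x^3 - 20x^2 - 10x - 2
the matrix is upper triangular; its diagonal is (1, 1, 1, 1, 1, 1)
for a triangular matrix the eigenvalues are the diagonal entries, with algebraic multiplicity their repetition count

λ = 1 (multiplicity 6)


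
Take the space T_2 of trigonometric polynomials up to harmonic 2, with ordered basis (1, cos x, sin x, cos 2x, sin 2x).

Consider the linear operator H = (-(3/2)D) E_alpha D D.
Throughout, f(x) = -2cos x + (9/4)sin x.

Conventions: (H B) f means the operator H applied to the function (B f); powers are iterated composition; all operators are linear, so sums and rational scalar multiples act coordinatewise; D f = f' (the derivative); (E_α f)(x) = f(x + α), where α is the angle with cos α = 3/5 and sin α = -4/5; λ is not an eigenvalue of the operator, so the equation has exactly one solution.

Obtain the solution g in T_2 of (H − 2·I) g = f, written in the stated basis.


write g with unknown coordinates in the stated basis and equate coefficients in (H − 2·I) g = f
solving from the highest basis element down gives g = -(17/58)cos x - (72/29)sin x
check: H g = -(75/29)cos x - (315/116)sin x
so H g − 2·g = -2cos x + (9/4)sin x = f ✓

the image equals g(x) = -(17/58)cos x - (72/29)sin x


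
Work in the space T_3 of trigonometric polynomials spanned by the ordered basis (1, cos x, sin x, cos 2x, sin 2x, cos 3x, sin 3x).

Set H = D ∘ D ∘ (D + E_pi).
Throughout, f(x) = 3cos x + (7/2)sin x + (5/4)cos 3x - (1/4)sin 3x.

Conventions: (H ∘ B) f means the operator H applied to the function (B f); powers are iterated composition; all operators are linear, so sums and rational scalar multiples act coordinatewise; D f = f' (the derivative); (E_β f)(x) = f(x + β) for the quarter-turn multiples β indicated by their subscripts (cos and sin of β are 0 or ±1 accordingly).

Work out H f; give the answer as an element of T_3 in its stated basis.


the result is g(x) = -(1/2)cos x + (13/2)sin x + 18cos 3x + (63/2)sin 3x

D f = (7/2)cos x - 3sin x - (3/4)cos 3x - (15/4)sin 3x
E_pi f = -3cos x - (7/2)sin x - (5/4)cos 3x + (1/4)sin 3x
(D + E_pi) f = (1/2)cos x - (13/2)sin x - 2cos 3x - (7/2)sin 3x
D (D + E_pi) f = -(13/2)cos x - (1/2)sin x - (21/2)cos 3x + 6sin 3x
D D (D + E_pi) f = -(1/2)cos x + (13/2)sin x + 18cos 3x + (63/2)sin 3x


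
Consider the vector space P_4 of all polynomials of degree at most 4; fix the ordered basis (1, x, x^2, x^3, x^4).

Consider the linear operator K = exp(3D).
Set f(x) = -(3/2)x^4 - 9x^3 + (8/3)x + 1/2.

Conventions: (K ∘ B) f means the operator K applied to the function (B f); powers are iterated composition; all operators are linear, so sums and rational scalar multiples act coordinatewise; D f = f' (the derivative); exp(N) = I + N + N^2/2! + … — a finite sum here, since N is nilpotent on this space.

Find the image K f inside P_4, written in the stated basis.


g(x) = -(3/2)x^4 - 27x^3 - 162x^2 - (1207/3)x - 356

order-1 term: -18x^3 - 81x^2 + 8
order-2 term: -81x^2 - 243x
order-3 term: -162x - 243
order-4 term: -243/2
the series for exp(3D) f terminates at order 4
exp(3D) f = -(3/2)x^4 - 27x^3 - 162x^2 - (1207/3)x - 356


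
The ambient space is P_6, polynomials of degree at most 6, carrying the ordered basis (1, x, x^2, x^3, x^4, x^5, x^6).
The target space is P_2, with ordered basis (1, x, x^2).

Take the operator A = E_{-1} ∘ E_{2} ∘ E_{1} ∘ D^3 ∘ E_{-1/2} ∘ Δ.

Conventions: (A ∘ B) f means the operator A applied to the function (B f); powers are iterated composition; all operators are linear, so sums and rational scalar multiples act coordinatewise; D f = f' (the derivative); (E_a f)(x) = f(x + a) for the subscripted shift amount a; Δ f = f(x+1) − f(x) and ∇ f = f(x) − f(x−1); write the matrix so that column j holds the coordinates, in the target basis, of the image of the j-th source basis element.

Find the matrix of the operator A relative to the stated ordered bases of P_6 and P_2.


the matrix is [[0, 0, 0, 0, 24, 240, 1470]; [0, 0, 0, 0, 0, 120, 1440]; [0, 0, 0, 0, 0, 0, 360]] (rows listed top to bottom)

image of 1: 0
image of x: 0
image of x^2: 0
image of x^3: 0
image of x^4: 24
image of x^5: 120x + 240
image of x^6: 360x^2 + 1440x + 1470
each image's coordinates form column j of the matrix


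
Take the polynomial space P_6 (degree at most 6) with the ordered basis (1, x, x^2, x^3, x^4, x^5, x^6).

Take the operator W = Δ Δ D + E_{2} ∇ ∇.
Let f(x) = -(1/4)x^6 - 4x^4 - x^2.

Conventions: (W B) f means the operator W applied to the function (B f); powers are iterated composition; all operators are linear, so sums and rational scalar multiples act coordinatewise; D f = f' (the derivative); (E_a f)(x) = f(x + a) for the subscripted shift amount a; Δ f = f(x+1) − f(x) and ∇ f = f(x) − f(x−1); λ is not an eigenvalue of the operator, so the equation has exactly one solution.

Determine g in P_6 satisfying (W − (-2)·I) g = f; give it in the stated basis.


the image equals g(x) = -(1/8)x^6 - (1/8)x^4 + 15x^3 + (287/8)x^2 - (9/2)x - 867/8

write g with unknown coordinates in the stated basis and equate coefficients in (W − (-2)·I) g = f
solving from the highest basis element down gives g = -(1/8)x^6 - (1/8)x^4 + 15x^3 + (287/8)x^2 - (9/2)x - 867/8
check: W g = -(15/4)x^4 - 30x^3 - (291/4)x^2 + 9x + 867/4
so W g − (-2)·g = -(1/4)x^6 - 4x^4 - x^2 = f ✓


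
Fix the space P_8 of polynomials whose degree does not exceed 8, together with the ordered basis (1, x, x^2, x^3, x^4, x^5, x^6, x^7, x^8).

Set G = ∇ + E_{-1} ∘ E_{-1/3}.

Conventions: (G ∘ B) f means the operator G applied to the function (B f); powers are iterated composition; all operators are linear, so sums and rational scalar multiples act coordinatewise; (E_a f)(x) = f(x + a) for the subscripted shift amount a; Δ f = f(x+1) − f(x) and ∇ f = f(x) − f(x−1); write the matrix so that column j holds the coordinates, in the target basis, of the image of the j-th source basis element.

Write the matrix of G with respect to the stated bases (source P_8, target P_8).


image of 1: 1
image of x: x - 1/3
image of x^2: x^2 - (2/3)x + 7/9
image of x^3: x^3 - x^2 + (7/3)x - 37/27
image of x^4: x^4 - (4/3)x^3 + (14/3)x^2 - (148/27)x + 175/81
image of x^5: x^5 - (5/3)x^4 + (70/9)x^3 - (370/27)x^2 + (875/81)x - 781/243
image of x^6: x^6 - 2x^5 + (35/3)x^4 - (740/27)x^3 + (875/27)x^2 - (1562/81)x + 3367/729
image of x^7: x^7 - (7/3)x^6 + (49/3)x^5 - (1295/27)x^4 + (6125/81)x^3 - (5467/81)x^2 + (23569/729)x - 14197/2187
image of x^8: x^8 - (8/3)x^7 + (196/9)x^6 - (2072/27)x^5 + (12250/81)x^4 - (43736/243)x^3 + (94276/729)x^2 - (113576/2187)x + 58975/6561
each image's coordinates form column j of the matrix

the matrix is [[1, -1/3, 7/9, -37/27, 175/81, -781/243, 3367/729, -14197/2187, 58975/6561]; [0, 1, -2/3, 7/3, -148/27, 875/81, -1562/81, 23569/729, -113576/2187]; [0, 0, 1, -1, 14/3, -370/27, 875/27, -5467/81, 94276/729]; [0, 0, 0, 1, -4/3, 70/9, -740/27, 6125/81, -43736/243]; [0, 0, 0, 0, 1, -5/3, 35/3, -1295/27, 12250/81]; [0, 0, 0, 0, 0, 1, -2, 49/3, -2072/27]; [0, 0, 0, 0, 0, 0, 1, -7/3, 196/9]; [0, 0, 0, 0, 0, 0, 0, 1, -8/3]; [0, 0, 0, 0, 0, 0, 0, 0, 1]] (rows listed top to bottom)


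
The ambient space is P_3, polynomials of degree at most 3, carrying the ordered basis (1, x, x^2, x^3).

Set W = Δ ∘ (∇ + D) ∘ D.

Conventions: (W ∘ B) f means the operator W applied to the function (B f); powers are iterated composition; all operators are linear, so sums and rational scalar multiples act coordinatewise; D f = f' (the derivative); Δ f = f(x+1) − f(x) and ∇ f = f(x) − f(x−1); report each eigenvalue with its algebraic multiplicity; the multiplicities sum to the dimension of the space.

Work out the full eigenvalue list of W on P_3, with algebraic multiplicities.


image of 1: 0
image of x: 0
image of x^2: 0
image of x^3: 12
the matrix is upper triangular; its diagonal is (0, 0, 0, 0)
for a triangular matrix the eigenvalues are the diagonal entries, with algebraic multiplicity their repetition count

λ = 0 (multiplicity 4)


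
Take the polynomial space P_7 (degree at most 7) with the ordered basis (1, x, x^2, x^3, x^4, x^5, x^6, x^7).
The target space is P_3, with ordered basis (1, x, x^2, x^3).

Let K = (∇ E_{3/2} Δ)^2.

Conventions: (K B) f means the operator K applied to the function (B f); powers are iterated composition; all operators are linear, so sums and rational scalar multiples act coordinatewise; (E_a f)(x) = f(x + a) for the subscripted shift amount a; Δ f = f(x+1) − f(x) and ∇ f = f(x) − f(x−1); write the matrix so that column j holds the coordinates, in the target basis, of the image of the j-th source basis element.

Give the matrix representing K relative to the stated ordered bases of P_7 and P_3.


image of 1: 0
image of x: 0
image of x^2: 0
image of x^3: 0
image of x^4: 24
image of x^5: 120x + 360
image of x^6: 360x^2 + 2160x + 3360
image of x^7: 840x^3 + 7560x^2 + 23520x + 25200
each image's coordinates form column j of the matrix

the matrix is [[0, 0, 0, 0, 24, 360, 3360, 25200]; [0, 0, 0, 0, 0, 120, 2160, 23520]; [0, 0, 0, 0, 0, 0, 360, 7560]; [0, 0, 0, 0, 0, 0, 0, 840]] (rows listed top to bottom)


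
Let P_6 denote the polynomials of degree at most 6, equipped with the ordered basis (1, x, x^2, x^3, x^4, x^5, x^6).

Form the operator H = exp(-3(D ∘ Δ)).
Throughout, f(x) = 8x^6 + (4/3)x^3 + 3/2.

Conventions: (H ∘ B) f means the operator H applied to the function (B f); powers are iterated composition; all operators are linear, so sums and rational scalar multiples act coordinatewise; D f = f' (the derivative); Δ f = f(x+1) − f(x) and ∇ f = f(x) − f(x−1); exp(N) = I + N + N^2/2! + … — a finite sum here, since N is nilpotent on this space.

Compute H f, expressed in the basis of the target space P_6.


order-1 term: -720x^4 - 1440x^3 - 1440x^2 - 744x - 156
order-2 term: 12960x^2 + 25920x + 15120
order-3 term: -25920
the series for exp(-3(D ∘ Δ)) f terminates at order 3
exp(-3(D ∘ Δ)) f = 8x^6 - 720x^4 - (4316/3)x^3 + 11520x^2 + 25176x - 21909/2

the image equals g(x) = 8x^6 - 720x^4 - (4316/3)x^3 + 11520x^2 + 25176x - 21909/2


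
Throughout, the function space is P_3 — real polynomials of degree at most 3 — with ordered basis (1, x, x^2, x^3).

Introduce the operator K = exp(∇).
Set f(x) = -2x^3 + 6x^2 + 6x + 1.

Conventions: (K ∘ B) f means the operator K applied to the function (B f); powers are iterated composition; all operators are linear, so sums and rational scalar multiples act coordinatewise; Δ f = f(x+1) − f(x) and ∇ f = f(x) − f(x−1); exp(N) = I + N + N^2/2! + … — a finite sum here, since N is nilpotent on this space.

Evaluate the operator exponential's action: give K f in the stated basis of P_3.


order-1 term: -6x^2 + 18x - 2
order-2 term: -6x + 12
order-3 term: -2
the series for exp(∇) f terminates at order 3
exp(∇) f = -2x^3 + 18x + 9

the result is g(x) = -2x^3 + 18x + 9


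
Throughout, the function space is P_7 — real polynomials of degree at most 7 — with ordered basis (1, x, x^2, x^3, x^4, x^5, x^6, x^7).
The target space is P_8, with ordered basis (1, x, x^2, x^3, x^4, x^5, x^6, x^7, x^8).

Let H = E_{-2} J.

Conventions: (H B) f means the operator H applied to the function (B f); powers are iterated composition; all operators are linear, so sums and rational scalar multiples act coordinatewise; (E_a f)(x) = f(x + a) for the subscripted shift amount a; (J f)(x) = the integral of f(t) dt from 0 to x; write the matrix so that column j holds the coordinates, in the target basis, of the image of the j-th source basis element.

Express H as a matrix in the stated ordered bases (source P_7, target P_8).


image of 1: x - 2
image of x: (1/2)x^2 - 2x + 2
image of x^2: (1/3)x^3 - 2x^2 + 4x - 8/3
image of x^3: (1/4)x^4 - 2x^3 + 6x^2 - 8x + 4
image of x^4: (1/5)x^5 - 2x^4 + 8x^3 - 16x^2 + 16x - 32/5
image of x^5: (1/6)x^6 - 2x^5 + 10x^4 - (80/3)x^3 + 40x^2 - 32x + 32/3
image of x^6: (1/7)x^7 - 2x^6 + 12x^5 - 40x^4 + 80x^3 - 96x^2 + 64x - 128/7
image of x^7: (1/8)x^8 - 2x^7 + 14x^6 - 56x^5 + 140x^4 - 224x^3 + 224x^2 - 128x + 32
each image's coordinates form column j of the matrix

the matrix is [[-2, 2, -8/3, 4, -32/5, 32/3, -128/7, 32]; [1, -2, 4, -8, 16, -32, 64, -128]; [0, 1/2, -2, 6, -16, 40, -96, 224]; [0, 0, 1/3, -2, 8, -80/3, 80, -224]; [0, 0, 0, 1/4, -2, 10, -40, 140]; [0, 0, 0, 0, 1/5, -2, 12, -56]; [0, 0, 0, 0, 0, 1/6, -2, 14]; [0, 0, 0, 0, 0, 0, 1/7, -2]; [0, 0, 0, 0, 0, 0, 0, 1/8]] (rows listed top to bottom)


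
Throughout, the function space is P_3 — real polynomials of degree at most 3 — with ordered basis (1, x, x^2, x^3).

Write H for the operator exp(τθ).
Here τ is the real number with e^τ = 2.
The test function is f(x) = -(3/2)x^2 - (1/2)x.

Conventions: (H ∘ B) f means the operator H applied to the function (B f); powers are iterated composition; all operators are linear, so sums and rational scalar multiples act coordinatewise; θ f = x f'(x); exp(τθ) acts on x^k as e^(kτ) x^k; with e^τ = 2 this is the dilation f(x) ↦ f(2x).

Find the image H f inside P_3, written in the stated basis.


exp(τθ) x^k = e^(kτ) x^k; with e^τ = 2 this sends x^k to 2^k x^k
x ↦ 2 x
x^2 ↦ 4 x^2
applying this coordinatewise to f: exp(τθ) f = -6x^2 - x

g(x) = -6x^2 - x


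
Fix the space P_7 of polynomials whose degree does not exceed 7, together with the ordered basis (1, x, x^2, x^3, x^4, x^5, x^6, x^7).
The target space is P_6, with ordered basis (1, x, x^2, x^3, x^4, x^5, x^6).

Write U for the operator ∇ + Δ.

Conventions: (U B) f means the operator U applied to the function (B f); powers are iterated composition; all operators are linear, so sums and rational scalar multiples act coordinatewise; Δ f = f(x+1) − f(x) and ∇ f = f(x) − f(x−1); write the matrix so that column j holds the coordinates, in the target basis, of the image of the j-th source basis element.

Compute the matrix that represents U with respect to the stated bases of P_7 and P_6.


image of 1: 0
image of x: 2
image of x^2: 4x
image of x^3: 6x^2 + 2
image of x^4: 8x^3 + 8x
image of x^5: 10x^4 + 20x^2 + 2
image of x^6: 12x^5 + 40x^3 + 12x
image of x^7: 14x^6 + 70x^4 + 42x^2 + 2
each image's coordinates form column j of the matrix

the matrix is [[0, 2, 0, 2, 0, 2, 0, 2]; [0, 0, 4, 0, 8, 0, 12, 0]; [0, 0, 0, 6, 0, 20, 0, 42]; [0, 0, 0, 0, 8, 0, 40, 0]; [0, 0, 0, 0, 0, 10, 0, 70]; [0, 0, 0, 0, 0, 0, 12, 0]; [0, 0, 0, 0, 0, 0, 0, 14]] (rows listed top to bottom)


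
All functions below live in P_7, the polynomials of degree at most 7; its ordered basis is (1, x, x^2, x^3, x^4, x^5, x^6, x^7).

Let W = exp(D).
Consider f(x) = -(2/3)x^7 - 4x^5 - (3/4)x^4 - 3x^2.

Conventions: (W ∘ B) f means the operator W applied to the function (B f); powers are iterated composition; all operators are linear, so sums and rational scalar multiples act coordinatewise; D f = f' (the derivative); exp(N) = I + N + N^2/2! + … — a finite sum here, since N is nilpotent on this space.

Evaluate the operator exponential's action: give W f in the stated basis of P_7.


order-1 term: -(14/3)x^6 - 20x^4 - 3x^3 - 6x
order-2 term: -14x^5 - 40x^3 - (9/2)x^2 - 3
order-3 term: -(70/3)x^4 - 40x^2 - 3x
order-4 term: -(70/3)x^3 - 20x - 3/4
order-5 term: -14x^2 - 4
order-6 term: -(14/3)x
order-7 term: -2/3
the series for exp(D) f terminates at order 7
exp(D) f = -(2/3)x^7 - (14/3)x^6 - 18x^5 - (529/12)x^4 - (199/3)x^3 - (123/2)x^2 - (101/3)x - 101/12

g(x) = -(2/3)x^7 - (14/3)x^6 - 18x^5 - (529/12)x^4 - (199/3)x^3 - (123/2)x^2 - (101/3)x - 101/12


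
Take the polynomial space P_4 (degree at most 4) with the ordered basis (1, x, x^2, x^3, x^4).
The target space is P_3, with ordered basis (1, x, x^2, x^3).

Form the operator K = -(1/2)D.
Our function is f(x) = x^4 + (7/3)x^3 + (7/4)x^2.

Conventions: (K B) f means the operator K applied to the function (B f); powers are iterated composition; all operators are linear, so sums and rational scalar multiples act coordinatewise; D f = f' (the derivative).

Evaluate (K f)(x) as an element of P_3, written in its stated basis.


D f = 4x^3 + 7x^2 + (7/2)x
(-(1/2)D) f = -2x^3 - (7/2)x^2 - (7/4)x

g(x) = -2x^3 - (7/2)x^2 - (7/4)x


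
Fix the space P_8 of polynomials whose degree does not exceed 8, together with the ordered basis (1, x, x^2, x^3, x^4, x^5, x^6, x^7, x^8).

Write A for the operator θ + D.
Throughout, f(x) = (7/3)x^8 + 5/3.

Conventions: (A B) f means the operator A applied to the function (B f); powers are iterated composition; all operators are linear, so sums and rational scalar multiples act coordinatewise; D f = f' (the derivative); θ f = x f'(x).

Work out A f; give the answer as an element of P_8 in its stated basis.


the result is g(x) = (56/3)x^8 + (56/3)x^7

θ f = (56/3)x^8
D f = (56/3)x^7
(θ + D) f = (56/3)x^8 + (56/3)x^7


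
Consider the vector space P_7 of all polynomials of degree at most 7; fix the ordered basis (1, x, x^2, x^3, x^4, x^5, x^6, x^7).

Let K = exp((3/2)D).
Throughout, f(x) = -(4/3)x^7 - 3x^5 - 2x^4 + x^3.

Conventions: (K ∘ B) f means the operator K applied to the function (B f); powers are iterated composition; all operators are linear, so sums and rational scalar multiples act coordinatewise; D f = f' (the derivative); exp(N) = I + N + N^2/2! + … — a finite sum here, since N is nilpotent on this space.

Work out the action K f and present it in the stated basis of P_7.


g(x) = -(4/3)x^7 - 14x^6 - 66x^5 - 182x^4 - (1259/4)x^3 - (2691/8)x^2 - (405/2)x - 837/16

order-1 term: -14x^6 - (45/2)x^4 - 12x^3 + (9/2)x^2
order-2 term: -63x^5 - (135/2)x^3 - 27x^2 + (27/4)x
order-3 term: -(315/2)x^4 - (405/4)x^2 - 27x + 27/8
order-4 term: -(945/4)x^3 - (1215/16)x - 81/8
order-5 term: -(1701/8)x^2 - 729/32
order-6 term: -(1701/16)x
order-7 term: -729/32
the series for exp((3/2)D) f terminates at order 7
exp((3/2)D) f = -(4/3)x^7 - 14x^6 - 66x^5 - 182x^4 - (1259/4)x^3 - (2691/8)x^2 - (405/2)x - 837/16


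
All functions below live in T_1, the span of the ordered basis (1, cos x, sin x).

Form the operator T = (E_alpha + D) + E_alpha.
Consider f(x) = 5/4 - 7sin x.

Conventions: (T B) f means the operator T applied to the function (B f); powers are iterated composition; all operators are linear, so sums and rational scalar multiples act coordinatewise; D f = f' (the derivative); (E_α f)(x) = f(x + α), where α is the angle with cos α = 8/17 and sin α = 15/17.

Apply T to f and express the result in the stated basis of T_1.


E_alpha f = 5/4 - (105/17)cos x - (56/17)sin x
D f = -7cos x
(E_alpha + D) f = 5/4 - (224/17)cos x - (56/17)sin x
E_alpha f = 5/4 - (105/17)cos x - (56/17)sin x
((E_alpha + D) + E_alpha) f = 5/2 - (329/17)cos x - (112/17)sin x

the result is g(x) = 5/2 - (329/17)cos x - (112/17)sin x


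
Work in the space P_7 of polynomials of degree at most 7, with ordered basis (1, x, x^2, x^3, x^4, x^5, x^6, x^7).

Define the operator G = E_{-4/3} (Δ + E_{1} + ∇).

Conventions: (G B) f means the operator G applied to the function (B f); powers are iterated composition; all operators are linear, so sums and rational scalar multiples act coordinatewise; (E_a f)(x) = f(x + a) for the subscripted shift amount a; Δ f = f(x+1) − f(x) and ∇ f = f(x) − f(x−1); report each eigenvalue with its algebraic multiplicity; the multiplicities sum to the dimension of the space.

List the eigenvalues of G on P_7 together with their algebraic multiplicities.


λ = 1 (multiplicity 8)

image of 1: 1
image of x: x + 5/3
image of x^2: x^2 + (10/3)x - 47/9
image of x^3: x^3 + 5x^2 - (47/3)x + 341/27
image of x^4: x^4 + (20/3)x^3 - (94/3)x^2 + (1364/27)x - 2399/81
image of x^5: x^5 + (25/3)x^4 - (470/9)x^3 + (3410/27)x^2 - (11995/81)x + 16805/243
image of x^6: x^6 + 10x^5 - (235/3)x^4 + (6820/27)x^3 - (11995/27)x^2 + (33610/81)x - 117647/729
image of x^7: x^7 + (35/3)x^6 - (329/3)x^5 + (11935/27)x^4 - (83965/81)x^3 + (117635/81)x^2 - (823529/729)x + 823541/2187
the matrix is upper triangular; its diagonal is (1, 1, 1, 1, 1, 1, 1, 1)
for a triangular matrix the eigenvalues are the diagonal entries, with algebraic multiplicity their repetition count


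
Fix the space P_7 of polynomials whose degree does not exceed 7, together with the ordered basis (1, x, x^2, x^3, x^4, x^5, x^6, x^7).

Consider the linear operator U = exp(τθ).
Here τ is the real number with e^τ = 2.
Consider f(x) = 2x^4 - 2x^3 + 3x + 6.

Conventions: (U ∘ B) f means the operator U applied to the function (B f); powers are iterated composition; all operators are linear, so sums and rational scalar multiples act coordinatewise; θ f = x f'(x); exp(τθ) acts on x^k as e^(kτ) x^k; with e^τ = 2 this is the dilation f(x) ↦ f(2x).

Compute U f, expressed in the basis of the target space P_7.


g(x) = 32x^4 - 16x^3 + 6x + 6

exp(τθ) x^k = e^(kτ) x^k; with e^τ = 2 this sends x^k to 2^k x^k
x ↦ 2 x
x^3 ↦ 8 x^3
x^4 ↦ 16 x^4
applying this coordinatewise to f: exp(τθ) f = 32x^4 - 16x^3 + 6x + 6


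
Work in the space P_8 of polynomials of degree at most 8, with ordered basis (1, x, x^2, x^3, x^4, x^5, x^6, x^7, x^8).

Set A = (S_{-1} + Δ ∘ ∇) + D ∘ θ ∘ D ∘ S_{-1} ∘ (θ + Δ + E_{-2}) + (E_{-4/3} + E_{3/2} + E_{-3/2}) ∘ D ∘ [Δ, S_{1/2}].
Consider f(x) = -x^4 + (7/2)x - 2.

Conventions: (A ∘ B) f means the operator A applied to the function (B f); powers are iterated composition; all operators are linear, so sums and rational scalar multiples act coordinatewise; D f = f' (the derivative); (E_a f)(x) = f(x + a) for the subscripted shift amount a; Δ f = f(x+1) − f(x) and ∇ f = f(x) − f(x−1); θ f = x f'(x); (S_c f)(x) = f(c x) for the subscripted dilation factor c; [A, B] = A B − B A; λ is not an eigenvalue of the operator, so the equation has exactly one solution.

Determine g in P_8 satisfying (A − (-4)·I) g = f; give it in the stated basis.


g(x) = -(1/5)x^4 + (759/100)x^2 + (81/20)x - 6049/750

write g with unknown coordinates in the stated basis and equate coefficients in (A − (-4)·I) g = f
solving from the highest basis element down gives g = -(1/5)x^4 + (759/100)x^2 + (81/20)x - 6049/750
check: A g = -(1/5)x^4 - (759/25)x^2 - (127/10)x + 11348/375
so A g − (-4)·g = -x^4 + (7/2)x - 2 = f ✓


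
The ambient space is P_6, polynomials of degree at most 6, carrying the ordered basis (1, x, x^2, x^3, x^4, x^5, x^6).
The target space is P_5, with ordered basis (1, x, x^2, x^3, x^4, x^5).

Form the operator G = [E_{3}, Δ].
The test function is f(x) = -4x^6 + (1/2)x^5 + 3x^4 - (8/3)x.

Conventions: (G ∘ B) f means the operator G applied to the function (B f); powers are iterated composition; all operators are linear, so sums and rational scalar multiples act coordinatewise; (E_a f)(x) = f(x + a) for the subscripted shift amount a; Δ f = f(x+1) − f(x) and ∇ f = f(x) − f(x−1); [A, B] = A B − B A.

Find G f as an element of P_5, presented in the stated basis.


the result is g(x) = 0

Δ f = -24x^5 - (115/2)x^4 - 63x^3 - 37x^2 - (19/2)x - 19/6
E_{3} Δ f = -24x^5 - (835/2)x^4 - 2913x^3 - 10189x^2 - (35725/2)x - 75331/6
E_{3} f = -4x^6 - (143/2)x^5 - (1059/2)x^4 - 2079x^3 - 4563x^2 - (31849/6)x - 5119/2
Δ E_{3} f = -24x^5 - (835/2)x^4 - 2913x^3 - 10189x^2 - (35725/2)x - 75331/6
[E_{3}, Δ] f = 0


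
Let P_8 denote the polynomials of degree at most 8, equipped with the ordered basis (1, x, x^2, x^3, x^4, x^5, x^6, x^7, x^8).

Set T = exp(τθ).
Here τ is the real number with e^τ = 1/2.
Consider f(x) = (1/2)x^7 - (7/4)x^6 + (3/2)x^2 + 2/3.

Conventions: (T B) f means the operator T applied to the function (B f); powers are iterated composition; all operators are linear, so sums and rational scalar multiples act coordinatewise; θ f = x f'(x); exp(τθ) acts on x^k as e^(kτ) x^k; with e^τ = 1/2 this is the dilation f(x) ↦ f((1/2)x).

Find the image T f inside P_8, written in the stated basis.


exp(τθ) x^k = e^(kτ) x^k; with e^τ = 1/2 this sends x^k to (1/2)^k x^k
x^2 ↦ 1/4 x^2
x^6 ↦ 1/64 x^6
x^7 ↦ 1/128 x^7
applying this coordinatewise to f: exp(τθ) f = (1/256)x^7 - (7/256)x^6 + (3/8)x^2 + 2/3

the image equals g(x) = (1/256)x^7 - (7/256)x^6 + (3/8)x^2 + 2/3


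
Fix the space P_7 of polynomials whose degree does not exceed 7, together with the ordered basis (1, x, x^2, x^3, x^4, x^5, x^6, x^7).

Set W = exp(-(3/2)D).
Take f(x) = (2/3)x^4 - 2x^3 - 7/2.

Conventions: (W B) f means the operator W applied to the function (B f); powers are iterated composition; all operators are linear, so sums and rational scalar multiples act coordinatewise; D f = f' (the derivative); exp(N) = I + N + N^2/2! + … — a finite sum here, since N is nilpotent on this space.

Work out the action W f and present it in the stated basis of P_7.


the image equals g(x) = (2/3)x^4 - 6x^3 + 18x^2 - (45/2)x + 53/8

order-1 term: -4x^3 + 9x^2
order-2 term: 9x^2 - (27/2)x
order-3 term: -9x + 27/4
order-4 term: 27/8
the series for exp(-(3/2)D) f terminates at order 4
exp(-(3/2)D) f = (2/3)x^4 - 6x^3 + 18x^2 - (45/2)x + 53/8


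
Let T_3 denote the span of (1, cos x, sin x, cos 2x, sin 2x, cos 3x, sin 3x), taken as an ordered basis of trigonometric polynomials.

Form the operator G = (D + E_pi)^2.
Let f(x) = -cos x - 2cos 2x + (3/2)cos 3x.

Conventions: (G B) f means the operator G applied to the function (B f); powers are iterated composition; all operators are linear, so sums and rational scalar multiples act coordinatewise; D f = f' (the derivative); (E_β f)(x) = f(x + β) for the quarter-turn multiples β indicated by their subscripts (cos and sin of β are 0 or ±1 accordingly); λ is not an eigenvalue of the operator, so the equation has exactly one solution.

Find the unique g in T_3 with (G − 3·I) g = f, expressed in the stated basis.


write g with unknown coordinates in the stated basis and equate coefficients in (G − 3·I) g = f
solving from the highest basis element down gives g = (3/13)cos x + (2/13)sin x + (3/13)cos 2x - (2/13)sin 2x - (33/314)cos 3x - (9/157)sin 3x
check: G g = -(4/13)cos x + (6/13)sin x - (17/13)cos 2x - (6/13)sin 2x + (186/157)cos 3x - (27/157)sin 3x
so G g − 3·g = -cos x - 2cos 2x + (3/2)cos 3x = f ✓

the image equals g(x) = (3/13)cos x + (2/13)sin x + (3/13)cos 2x - (2/13)sin 2x - (33/314)cos 3x - (9/157)sin 3x


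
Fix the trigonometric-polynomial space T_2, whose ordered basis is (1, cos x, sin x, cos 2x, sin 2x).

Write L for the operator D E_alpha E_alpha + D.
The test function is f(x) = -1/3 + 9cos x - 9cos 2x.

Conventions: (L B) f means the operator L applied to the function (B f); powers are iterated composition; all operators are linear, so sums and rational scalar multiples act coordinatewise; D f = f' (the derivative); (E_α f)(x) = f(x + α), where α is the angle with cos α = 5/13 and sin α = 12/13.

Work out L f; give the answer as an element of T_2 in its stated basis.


the image equals g(x) = -(1080/169)cos x - (450/169)sin x - (514080/28561)cos 2x + (509796/28561)sin 2x

E_alpha f = -1/3 + (45/13)cos x - (108/13)sin x + (1071/169)cos 2x + (1080/169)sin 2x
E_alpha E_alpha f = -1/3 - (1071/169)cos x - (1080/169)sin x + (2151/28561)cos 2x - (257040/28561)sin 2x
D E_alpha E_alpha f = -(1080/169)cos x + (1071/169)sin x - (514080/28561)cos 2x - (4302/28561)sin 2x
D f = -9sin x + 18sin 2x
(D E_alpha E_alpha + D) f = -(1080/169)cos x - (450/169)sin x - (514080/28561)cos 2x + (509796/28561)sin 2x


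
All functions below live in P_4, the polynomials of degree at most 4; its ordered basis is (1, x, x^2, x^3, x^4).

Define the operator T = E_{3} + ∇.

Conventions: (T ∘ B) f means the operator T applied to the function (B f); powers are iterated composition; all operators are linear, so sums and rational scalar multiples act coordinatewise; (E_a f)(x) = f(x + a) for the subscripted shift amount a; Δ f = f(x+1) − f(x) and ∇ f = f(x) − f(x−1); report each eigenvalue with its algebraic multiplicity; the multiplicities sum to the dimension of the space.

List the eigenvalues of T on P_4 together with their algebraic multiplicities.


λ = 1 (multiplicity 5)

image of 1: 1
image of x: x + 4
image of x^2: x^2 + 8x + 8
image of x^3: x^3 + 12x^2 + 24x + 28
image of x^4: x^4 + 16x^3 + 48x^2 + 112x + 80
the matrix is upper triangular; its diagonal is (1, 1, 1, 1, 1)
for a triangular matrix the eigenvalues are the diagonal entries, with algebraic multiplicity their repetition count


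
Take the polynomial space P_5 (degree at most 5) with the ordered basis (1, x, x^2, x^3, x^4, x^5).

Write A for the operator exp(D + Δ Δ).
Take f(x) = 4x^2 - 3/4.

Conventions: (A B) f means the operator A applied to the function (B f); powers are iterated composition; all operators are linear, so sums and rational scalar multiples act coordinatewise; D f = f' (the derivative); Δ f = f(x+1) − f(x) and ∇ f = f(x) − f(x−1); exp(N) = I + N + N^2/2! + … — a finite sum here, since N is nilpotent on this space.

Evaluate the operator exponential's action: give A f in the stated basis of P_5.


g(x) = 4x^2 + 8x + 45/4

order-1 term: 8x + 8
order-2 term: 4
the series for exp(D + Δ Δ) f terminates at order 2
exp(D + Δ Δ) f = 4x^2 + 8x + 45/4


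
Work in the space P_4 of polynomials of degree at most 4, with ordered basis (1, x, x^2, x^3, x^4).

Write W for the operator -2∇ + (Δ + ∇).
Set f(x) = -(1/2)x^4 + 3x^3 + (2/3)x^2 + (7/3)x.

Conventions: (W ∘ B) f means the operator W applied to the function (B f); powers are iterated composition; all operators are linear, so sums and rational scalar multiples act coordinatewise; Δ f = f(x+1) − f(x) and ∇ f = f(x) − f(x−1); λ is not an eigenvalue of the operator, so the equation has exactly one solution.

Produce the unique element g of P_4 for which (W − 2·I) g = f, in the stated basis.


the result is g(x) = (1/4)x^4 - (3/2)x^3 + (7/6)x^2 - (17/3)x + 17/12

write g with unknown coordinates in the stated basis and equate coefficients in (W − 2·I) g = f
solving from the highest basis element down gives g = (1/4)x^4 - (3/2)x^3 + (7/6)x^2 - (17/3)x + 17/12
check: W g = 3x^2 - 9x + 17/6
so W g − 2·g = -(1/2)x^4 + 3x^3 + (2/3)x^2 + (7/3)x = f ✓


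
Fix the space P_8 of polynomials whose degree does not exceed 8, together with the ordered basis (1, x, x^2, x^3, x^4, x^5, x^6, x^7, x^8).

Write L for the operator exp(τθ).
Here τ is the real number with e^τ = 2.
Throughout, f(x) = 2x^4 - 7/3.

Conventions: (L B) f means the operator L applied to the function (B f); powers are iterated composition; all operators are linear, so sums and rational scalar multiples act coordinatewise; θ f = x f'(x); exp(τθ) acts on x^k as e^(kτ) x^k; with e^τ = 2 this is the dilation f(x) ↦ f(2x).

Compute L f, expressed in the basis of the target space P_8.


exp(τθ) x^k = e^(kτ) x^k; with e^τ = 2 this sends x^k to 2^k x^k
x^4 ↦ 16 x^4
applying this coordinatewise to f: exp(τθ) f = 32x^4 - 7/3

g(x) = 32x^4 - 7/3
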